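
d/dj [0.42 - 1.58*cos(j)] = 1.58*sin(j)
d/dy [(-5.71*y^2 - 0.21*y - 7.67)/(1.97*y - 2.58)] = (-11.2487*y^2 + 29.4636*y + 15.6517)/(3.8809*y^2 - 10.1652*y + 6.6564)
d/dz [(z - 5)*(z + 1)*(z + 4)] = 3*z^2 - 21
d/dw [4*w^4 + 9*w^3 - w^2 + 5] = w*(16*w^2 + 27*w - 2)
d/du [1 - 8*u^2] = -16*u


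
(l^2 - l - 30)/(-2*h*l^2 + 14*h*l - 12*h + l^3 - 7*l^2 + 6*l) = (-l - 5)/(2*h*l - 2*h - l^2 + l)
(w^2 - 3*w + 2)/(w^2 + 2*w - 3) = (w - 2)/(w + 3)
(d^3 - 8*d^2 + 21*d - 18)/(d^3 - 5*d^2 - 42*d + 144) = (d^2 - 5*d + 6)/(d^2 - 2*d - 48)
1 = 1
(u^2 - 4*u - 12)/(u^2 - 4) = (u - 6)/(u - 2)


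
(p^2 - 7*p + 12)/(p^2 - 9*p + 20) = (p - 3)/(p - 5)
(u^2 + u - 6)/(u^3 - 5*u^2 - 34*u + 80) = (u + 3)/(u^2 - 3*u - 40)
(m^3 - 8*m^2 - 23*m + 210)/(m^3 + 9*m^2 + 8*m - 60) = (m^2 - 13*m + 42)/(m^2 + 4*m - 12)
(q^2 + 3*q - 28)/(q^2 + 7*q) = (q - 4)/q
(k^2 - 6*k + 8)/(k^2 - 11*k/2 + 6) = 2*(k - 2)/(2*k - 3)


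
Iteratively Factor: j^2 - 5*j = (j)*(j - 5)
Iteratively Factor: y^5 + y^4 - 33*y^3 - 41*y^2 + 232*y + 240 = (y + 1)*(y^4 - 33*y^2 - 8*y + 240) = (y + 1)*(y + 4)*(y^3 - 4*y^2 - 17*y + 60) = (y + 1)*(y + 4)^2*(y^2 - 8*y + 15) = (y - 5)*(y + 1)*(y + 4)^2*(y - 3)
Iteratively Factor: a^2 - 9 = (a + 3)*(a - 3)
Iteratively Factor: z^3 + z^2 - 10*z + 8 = (z - 2)*(z^2 + 3*z - 4) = (z - 2)*(z - 1)*(z + 4)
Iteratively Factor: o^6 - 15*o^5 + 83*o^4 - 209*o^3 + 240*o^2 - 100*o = (o)*(o^5 - 15*o^4 + 83*o^3 - 209*o^2 + 240*o - 100) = o*(o - 5)*(o^4 - 10*o^3 + 33*o^2 - 44*o + 20) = o*(o - 5)^2*(o^3 - 5*o^2 + 8*o - 4) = o*(o - 5)^2*(o - 1)*(o^2 - 4*o + 4) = o*(o - 5)^2*(o - 2)*(o - 1)*(o - 2)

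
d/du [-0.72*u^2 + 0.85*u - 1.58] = 0.85 - 1.44*u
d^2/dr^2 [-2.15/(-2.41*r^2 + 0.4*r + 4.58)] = (24.97483*r^2 - 4.1452*r - 2.15*(4.82*r - 0.4)*(9.64*r - 0.8) - 47.46254)/(-2.41*r^2 + 0.4*r + 4.58)^3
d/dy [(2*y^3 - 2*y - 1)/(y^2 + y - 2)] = ((2*y + 1)*(-2*y^3 + 2*y + 1) + 2*(3*y^2 - 1)*(y^2 + y - 2))/(y^2 + y - 2)^2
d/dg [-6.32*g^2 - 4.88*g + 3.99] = -12.64*g - 4.88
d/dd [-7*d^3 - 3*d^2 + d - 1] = -21*d^2 - 6*d + 1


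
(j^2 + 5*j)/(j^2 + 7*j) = (j + 5)/(j + 7)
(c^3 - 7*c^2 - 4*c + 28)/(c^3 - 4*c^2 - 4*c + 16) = (c - 7)/(c - 4)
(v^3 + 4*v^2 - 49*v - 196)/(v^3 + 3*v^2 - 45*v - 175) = (v^2 + 11*v + 28)/(v^2 + 10*v + 25)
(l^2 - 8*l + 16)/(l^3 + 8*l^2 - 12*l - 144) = (l - 4)/(l^2 + 12*l + 36)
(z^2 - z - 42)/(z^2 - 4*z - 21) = (z + 6)/(z + 3)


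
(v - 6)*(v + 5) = v^2 - v - 30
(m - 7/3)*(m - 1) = m^2 - 10*m/3 + 7/3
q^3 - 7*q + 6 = (q - 2)*(q - 1)*(q + 3)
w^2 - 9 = (w - 3)*(w + 3)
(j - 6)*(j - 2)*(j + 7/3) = j^3 - 17*j^2/3 - 20*j/3 + 28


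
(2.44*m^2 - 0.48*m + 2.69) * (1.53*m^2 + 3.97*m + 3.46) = 3.7332*m^4 + 8.9524*m^3 + 10.6525*m^2 + 9.0185*m + 9.3074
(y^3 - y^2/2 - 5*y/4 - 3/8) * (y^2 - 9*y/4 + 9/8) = y^5 - 11*y^4/4 + y^3 + 15*y^2/8 - 9*y/16 - 27/64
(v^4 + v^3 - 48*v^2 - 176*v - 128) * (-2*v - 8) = -2*v^5 - 10*v^4 + 88*v^3 + 736*v^2 + 1664*v + 1024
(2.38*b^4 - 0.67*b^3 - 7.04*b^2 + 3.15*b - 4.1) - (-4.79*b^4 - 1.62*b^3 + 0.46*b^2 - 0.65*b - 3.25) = 7.17*b^4 + 0.95*b^3 - 7.5*b^2 + 3.8*b - 0.85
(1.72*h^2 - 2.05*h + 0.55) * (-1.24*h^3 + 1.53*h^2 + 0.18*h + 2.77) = -2.1328*h^5 + 5.1736*h^4 - 3.5089*h^3 + 5.2369*h^2 - 5.5795*h + 1.5235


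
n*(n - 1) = n^2 - n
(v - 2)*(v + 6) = v^2 + 4*v - 12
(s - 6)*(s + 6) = s^2 - 36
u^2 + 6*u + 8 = (u + 2)*(u + 4)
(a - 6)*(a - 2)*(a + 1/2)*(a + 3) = a^4 - 9*a^3/2 - 29*a^2/2 + 30*a + 18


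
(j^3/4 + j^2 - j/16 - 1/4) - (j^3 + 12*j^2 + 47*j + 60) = -3*j^3/4 - 11*j^2 - 753*j/16 - 241/4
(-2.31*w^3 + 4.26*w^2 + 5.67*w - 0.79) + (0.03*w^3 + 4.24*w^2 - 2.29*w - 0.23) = -2.28*w^3 + 8.5*w^2 + 3.38*w - 1.02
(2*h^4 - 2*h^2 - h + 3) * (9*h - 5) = 18*h^5 - 10*h^4 - 18*h^3 + h^2 + 32*h - 15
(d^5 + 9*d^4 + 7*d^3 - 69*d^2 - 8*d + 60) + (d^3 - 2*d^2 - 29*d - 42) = d^5 + 9*d^4 + 8*d^3 - 71*d^2 - 37*d + 18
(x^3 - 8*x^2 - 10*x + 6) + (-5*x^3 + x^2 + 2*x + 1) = -4*x^3 - 7*x^2 - 8*x + 7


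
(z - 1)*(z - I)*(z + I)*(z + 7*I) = z^4 - z^3 + 7*I*z^3 + z^2 - 7*I*z^2 - z + 7*I*z - 7*I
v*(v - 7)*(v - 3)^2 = v^4 - 13*v^3 + 51*v^2 - 63*v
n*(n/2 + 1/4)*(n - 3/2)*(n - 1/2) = n^4/2 - 3*n^3/4 - n^2/8 + 3*n/16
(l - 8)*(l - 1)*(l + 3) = l^3 - 6*l^2 - 19*l + 24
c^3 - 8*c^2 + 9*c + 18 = (c - 6)*(c - 3)*(c + 1)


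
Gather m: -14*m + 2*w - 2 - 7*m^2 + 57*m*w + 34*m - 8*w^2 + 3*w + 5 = -7*m^2 + m*(57*w + 20) - 8*w^2 + 5*w + 3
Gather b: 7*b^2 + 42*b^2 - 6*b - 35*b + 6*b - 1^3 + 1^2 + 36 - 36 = 49*b^2 - 35*b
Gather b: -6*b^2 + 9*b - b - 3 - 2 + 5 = -6*b^2 + 8*b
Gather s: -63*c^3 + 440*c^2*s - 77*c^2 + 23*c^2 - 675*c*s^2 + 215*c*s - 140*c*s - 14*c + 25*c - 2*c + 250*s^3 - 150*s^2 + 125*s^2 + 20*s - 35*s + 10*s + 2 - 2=-63*c^3 - 54*c^2 + 9*c + 250*s^3 + s^2*(-675*c - 25) + s*(440*c^2 + 75*c - 5)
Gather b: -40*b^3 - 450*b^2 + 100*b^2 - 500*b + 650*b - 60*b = -40*b^3 - 350*b^2 + 90*b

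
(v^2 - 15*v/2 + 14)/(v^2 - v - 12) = (v - 7/2)/(v + 3)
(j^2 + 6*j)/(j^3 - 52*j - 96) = j/(j^2 - 6*j - 16)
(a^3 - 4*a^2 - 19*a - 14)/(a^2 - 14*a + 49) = (a^2 + 3*a + 2)/(a - 7)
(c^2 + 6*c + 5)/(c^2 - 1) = (c + 5)/(c - 1)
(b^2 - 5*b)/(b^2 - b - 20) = b/(b + 4)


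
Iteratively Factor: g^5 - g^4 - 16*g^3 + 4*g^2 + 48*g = (g + 2)*(g^4 - 3*g^3 - 10*g^2 + 24*g) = g*(g + 2)*(g^3 - 3*g^2 - 10*g + 24) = g*(g - 2)*(g + 2)*(g^2 - g - 12) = g*(g - 4)*(g - 2)*(g + 2)*(g + 3)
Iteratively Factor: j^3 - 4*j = (j)*(j^2 - 4) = j*(j + 2)*(j - 2)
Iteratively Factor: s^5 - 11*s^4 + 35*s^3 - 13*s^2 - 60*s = (s - 5)*(s^4 - 6*s^3 + 5*s^2 + 12*s) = (s - 5)*(s - 4)*(s^3 - 2*s^2 - 3*s) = (s - 5)*(s - 4)*(s - 3)*(s^2 + s) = (s - 5)*(s - 4)*(s - 3)*(s + 1)*(s)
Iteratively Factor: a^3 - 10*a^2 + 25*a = (a - 5)*(a^2 - 5*a) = a*(a - 5)*(a - 5)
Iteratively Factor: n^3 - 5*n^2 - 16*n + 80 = (n - 4)*(n^2 - n - 20) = (n - 4)*(n + 4)*(n - 5)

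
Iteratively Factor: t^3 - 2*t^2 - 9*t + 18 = (t + 3)*(t^2 - 5*t + 6) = (t - 3)*(t + 3)*(t - 2)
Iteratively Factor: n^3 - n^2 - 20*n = (n)*(n^2 - n - 20) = n*(n + 4)*(n - 5)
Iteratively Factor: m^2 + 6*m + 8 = (m + 4)*(m + 2)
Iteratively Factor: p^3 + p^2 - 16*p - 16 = (p + 1)*(p^2 - 16) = (p + 1)*(p + 4)*(p - 4)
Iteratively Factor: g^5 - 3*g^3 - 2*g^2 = (g + 1)*(g^4 - g^3 - 2*g^2) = (g - 2)*(g + 1)*(g^3 + g^2) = g*(g - 2)*(g + 1)*(g^2 + g) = g^2*(g - 2)*(g + 1)*(g + 1)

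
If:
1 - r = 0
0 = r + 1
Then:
No Solution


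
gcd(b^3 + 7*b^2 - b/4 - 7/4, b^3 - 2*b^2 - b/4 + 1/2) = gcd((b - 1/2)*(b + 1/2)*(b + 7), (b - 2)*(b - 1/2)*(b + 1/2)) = b^2 - 1/4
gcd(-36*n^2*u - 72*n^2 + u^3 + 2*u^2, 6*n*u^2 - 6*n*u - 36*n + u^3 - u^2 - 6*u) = 6*n*u + 12*n + u^2 + 2*u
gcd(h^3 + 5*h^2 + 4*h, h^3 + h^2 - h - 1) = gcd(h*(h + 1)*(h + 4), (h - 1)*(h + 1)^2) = h + 1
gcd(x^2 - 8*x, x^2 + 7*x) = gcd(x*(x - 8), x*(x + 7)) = x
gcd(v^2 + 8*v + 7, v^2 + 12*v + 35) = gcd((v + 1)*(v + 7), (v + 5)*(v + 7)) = v + 7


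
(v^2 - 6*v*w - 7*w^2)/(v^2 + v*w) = (v - 7*w)/v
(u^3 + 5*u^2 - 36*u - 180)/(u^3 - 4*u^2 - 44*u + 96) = (u^2 - u - 30)/(u^2 - 10*u + 16)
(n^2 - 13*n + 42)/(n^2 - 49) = (n - 6)/(n + 7)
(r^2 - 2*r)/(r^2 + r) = (r - 2)/(r + 1)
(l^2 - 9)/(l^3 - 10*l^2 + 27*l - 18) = (l + 3)/(l^2 - 7*l + 6)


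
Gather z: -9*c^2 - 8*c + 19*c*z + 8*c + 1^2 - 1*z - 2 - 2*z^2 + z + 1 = -9*c^2 + 19*c*z - 2*z^2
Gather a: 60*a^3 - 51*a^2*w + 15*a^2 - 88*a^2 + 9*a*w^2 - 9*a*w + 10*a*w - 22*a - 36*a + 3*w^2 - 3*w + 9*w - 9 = 60*a^3 + a^2*(-51*w - 73) + a*(9*w^2 + w - 58) + 3*w^2 + 6*w - 9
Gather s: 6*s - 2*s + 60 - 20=4*s + 40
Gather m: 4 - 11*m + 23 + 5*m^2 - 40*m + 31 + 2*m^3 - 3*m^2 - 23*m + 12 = 2*m^3 + 2*m^2 - 74*m + 70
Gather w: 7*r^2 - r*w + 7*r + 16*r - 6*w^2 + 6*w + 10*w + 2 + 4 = 7*r^2 + 23*r - 6*w^2 + w*(16 - r) + 6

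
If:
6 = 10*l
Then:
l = 3/5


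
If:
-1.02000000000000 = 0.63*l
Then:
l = -1.62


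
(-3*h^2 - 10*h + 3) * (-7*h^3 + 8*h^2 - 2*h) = 21*h^5 + 46*h^4 - 95*h^3 + 44*h^2 - 6*h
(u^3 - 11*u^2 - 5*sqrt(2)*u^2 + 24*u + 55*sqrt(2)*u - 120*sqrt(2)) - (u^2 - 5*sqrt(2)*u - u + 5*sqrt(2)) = u^3 - 12*u^2 - 5*sqrt(2)*u^2 + 25*u + 60*sqrt(2)*u - 125*sqrt(2)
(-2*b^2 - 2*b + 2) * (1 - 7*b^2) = 14*b^4 + 14*b^3 - 16*b^2 - 2*b + 2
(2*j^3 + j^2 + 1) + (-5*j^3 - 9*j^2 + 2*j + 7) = -3*j^3 - 8*j^2 + 2*j + 8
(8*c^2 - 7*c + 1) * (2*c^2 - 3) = 16*c^4 - 14*c^3 - 22*c^2 + 21*c - 3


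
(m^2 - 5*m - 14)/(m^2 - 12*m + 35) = (m + 2)/(m - 5)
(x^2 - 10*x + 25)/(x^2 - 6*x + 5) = (x - 5)/(x - 1)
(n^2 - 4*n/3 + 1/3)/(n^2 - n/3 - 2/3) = (3*n - 1)/(3*n + 2)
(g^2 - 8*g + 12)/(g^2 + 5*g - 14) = (g - 6)/(g + 7)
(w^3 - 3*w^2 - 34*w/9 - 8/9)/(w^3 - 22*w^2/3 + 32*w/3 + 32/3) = (w + 1/3)/(w - 4)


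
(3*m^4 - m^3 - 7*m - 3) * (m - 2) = 3*m^5 - 7*m^4 + 2*m^3 - 7*m^2 + 11*m + 6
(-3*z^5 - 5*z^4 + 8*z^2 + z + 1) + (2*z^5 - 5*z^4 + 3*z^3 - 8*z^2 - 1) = -z^5 - 10*z^4 + 3*z^3 + z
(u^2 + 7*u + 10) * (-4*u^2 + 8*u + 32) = -4*u^4 - 20*u^3 + 48*u^2 + 304*u + 320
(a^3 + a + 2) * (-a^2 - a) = -a^5 - a^4 - a^3 - 3*a^2 - 2*a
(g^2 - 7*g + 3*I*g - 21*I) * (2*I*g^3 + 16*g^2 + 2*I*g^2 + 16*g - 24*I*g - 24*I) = 2*I*g^5 + 10*g^4 - 12*I*g^4 - 60*g^3 + 10*I*g^3 + 2*g^2 - 144*I*g^2 - 432*g - 168*I*g - 504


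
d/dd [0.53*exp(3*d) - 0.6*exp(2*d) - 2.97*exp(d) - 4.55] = (1.59*exp(2*d) - 1.2*exp(d) - 2.97)*exp(d)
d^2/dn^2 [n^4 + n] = 12*n^2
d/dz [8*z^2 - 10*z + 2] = 16*z - 10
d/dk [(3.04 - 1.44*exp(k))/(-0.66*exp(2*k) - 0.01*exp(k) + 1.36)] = (-0.9504*exp(2*k) + 4.0128*exp(k) - 1.928)*exp(k)/(0.4356*exp(4*k) + 0.0132*exp(3*k) - 1.7951*exp(2*k) - 0.0272*exp(k) + 1.8496)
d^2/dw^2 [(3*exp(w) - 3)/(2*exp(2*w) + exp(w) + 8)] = (12*exp(4*w) - 54*exp(3*w) - 306*exp(2*w) + 165*exp(w) + 216)*exp(w)/(8*exp(6*w) + 12*exp(5*w) + 102*exp(4*w) + 97*exp(3*w) + 408*exp(2*w) + 192*exp(w) + 512)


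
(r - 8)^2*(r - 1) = r^3 - 17*r^2 + 80*r - 64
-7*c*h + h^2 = h*(-7*c + h)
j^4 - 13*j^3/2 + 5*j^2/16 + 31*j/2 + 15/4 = (j - 6)*(j - 2)*(j + 1/4)*(j + 5/4)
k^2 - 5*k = k*(k - 5)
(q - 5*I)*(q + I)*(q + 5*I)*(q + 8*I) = q^4 + 9*I*q^3 + 17*q^2 + 225*I*q - 200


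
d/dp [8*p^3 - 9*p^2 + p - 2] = 24*p^2 - 18*p + 1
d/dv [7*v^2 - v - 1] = 14*v - 1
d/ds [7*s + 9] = 7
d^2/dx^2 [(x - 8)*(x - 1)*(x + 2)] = 6*x - 14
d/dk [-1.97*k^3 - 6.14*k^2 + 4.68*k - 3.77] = -5.91*k^2 - 12.28*k + 4.68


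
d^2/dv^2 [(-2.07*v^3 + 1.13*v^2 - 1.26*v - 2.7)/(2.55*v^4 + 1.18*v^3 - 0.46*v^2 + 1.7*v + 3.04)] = (-26.92035*v^9 + 44.08695*v^8 - 92.48544*v^7 - 282.617528*v^6 + 105.863616*v^5 - 85.958664*v^4 + 103.767088*v^3 + 214.772736*v^2 - 54.571536*v + 10.752016)/(16.581375*v^12 + 23.01885*v^11 + 1.67841*v^10 + 26.500942*v^9 + 89.691828*v^8 + 50.769864*v^7 + 7.777772*v^6 + 80.479488*v^5 + 105.229272*v^4 + 23.364584*v^3 + 13.603392*v^2 + 47.13216*v + 28.094464)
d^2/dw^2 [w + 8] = 0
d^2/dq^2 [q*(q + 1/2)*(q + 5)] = 6*q + 11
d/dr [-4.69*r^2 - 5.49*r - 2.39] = -9.38*r - 5.49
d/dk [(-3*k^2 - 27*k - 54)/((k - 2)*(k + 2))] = 3*(9*k^2 + 44*k + 36)/(k^4 - 8*k^2 + 16)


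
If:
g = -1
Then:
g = -1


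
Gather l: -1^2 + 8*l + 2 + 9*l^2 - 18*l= 9*l^2 - 10*l + 1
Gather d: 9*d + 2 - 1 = 9*d + 1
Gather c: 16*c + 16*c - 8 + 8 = 32*c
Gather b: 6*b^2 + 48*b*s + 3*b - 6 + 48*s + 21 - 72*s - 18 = 6*b^2 + b*(48*s + 3) - 24*s - 3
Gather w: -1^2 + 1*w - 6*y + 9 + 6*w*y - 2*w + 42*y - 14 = w*(6*y - 1) + 36*y - 6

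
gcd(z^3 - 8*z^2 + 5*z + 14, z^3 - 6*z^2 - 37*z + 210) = z - 7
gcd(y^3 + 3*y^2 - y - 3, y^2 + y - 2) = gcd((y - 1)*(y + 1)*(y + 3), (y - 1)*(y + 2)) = y - 1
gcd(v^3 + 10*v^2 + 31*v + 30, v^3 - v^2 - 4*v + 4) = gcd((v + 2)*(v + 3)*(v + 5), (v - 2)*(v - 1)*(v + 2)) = v + 2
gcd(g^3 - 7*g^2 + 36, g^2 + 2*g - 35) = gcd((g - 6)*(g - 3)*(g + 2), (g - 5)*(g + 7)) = 1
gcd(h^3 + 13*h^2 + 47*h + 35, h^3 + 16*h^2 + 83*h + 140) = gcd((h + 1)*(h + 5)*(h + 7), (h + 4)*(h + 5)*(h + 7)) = h^2 + 12*h + 35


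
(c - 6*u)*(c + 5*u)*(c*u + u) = c^3*u - c^2*u^2 + c^2*u - 30*c*u^3 - c*u^2 - 30*u^3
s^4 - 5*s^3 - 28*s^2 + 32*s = s*(s - 8)*(s - 1)*(s + 4)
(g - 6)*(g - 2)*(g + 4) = g^3 - 4*g^2 - 20*g + 48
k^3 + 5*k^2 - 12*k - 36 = (k - 3)*(k + 2)*(k + 6)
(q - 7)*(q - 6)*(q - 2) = q^3 - 15*q^2 + 68*q - 84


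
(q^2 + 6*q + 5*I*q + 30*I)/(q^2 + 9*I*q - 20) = (q + 6)/(q + 4*I)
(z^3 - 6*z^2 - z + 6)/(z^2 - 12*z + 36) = (z^2 - 1)/(z - 6)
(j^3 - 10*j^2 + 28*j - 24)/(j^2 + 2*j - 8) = (j^2 - 8*j + 12)/(j + 4)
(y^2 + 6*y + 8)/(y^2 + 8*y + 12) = (y + 4)/(y + 6)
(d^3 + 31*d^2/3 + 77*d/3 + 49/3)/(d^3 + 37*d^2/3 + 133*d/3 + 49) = (d + 1)/(d + 3)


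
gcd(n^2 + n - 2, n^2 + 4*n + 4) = n + 2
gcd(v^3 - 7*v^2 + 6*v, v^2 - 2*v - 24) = v - 6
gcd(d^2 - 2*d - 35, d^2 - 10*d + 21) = d - 7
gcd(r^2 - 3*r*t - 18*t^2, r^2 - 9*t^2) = r + 3*t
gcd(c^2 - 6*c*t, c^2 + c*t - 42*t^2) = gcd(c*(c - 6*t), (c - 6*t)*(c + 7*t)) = -c + 6*t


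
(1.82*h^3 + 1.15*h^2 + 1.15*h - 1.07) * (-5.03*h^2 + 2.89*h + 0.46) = -9.1546*h^5 - 0.524699999999999*h^4 - 1.6238*h^3 + 9.2346*h^2 - 2.5633*h - 0.4922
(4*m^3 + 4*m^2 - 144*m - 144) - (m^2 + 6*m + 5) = 4*m^3 + 3*m^2 - 150*m - 149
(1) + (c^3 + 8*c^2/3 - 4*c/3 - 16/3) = c^3 + 8*c^2/3 - 4*c/3 - 13/3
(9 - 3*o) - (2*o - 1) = 10 - 5*o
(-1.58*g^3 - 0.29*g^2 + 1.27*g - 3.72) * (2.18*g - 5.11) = -3.4444*g^4 + 7.4416*g^3 + 4.2505*g^2 - 14.5993*g + 19.0092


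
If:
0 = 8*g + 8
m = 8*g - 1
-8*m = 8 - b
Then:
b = -64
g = -1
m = -9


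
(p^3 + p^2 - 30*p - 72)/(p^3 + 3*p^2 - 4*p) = (p^2 - 3*p - 18)/(p*(p - 1))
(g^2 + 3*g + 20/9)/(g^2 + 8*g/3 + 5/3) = (g + 4/3)/(g + 1)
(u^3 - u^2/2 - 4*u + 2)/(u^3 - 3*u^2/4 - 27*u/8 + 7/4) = 4*(u + 2)/(4*u + 7)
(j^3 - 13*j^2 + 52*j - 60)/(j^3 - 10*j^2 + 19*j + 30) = (j - 2)/(j + 1)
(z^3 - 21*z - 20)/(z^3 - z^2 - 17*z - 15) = (z + 4)/(z + 3)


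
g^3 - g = g*(g - 1)*(g + 1)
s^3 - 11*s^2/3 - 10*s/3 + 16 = (s - 3)*(s - 8/3)*(s + 2)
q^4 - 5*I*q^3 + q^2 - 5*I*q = q*(q - 5*I)*(-I*q + 1)*(I*q + 1)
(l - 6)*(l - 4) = l^2 - 10*l + 24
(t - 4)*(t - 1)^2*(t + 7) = t^4 + t^3 - 33*t^2 + 59*t - 28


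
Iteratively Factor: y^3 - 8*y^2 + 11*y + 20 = (y + 1)*(y^2 - 9*y + 20) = (y - 5)*(y + 1)*(y - 4)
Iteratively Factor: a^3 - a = (a + 1)*(a^2 - a) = a*(a + 1)*(a - 1)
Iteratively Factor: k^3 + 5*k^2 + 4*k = (k)*(k^2 + 5*k + 4) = k*(k + 1)*(k + 4)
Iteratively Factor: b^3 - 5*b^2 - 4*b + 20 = (b + 2)*(b^2 - 7*b + 10) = (b - 5)*(b + 2)*(b - 2)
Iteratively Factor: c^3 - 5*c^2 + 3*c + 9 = (c - 3)*(c^2 - 2*c - 3) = (c - 3)*(c + 1)*(c - 3)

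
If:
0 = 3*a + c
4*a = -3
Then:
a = -3/4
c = 9/4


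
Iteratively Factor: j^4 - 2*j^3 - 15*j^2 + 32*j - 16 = (j - 4)*(j^3 + 2*j^2 - 7*j + 4) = (j - 4)*(j - 1)*(j^2 + 3*j - 4) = (j - 4)*(j - 1)^2*(j + 4)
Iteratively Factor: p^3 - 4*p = (p)*(p^2 - 4) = p*(p + 2)*(p - 2)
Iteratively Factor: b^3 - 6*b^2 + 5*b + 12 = (b - 3)*(b^2 - 3*b - 4) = (b - 3)*(b + 1)*(b - 4)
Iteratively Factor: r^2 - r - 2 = (r + 1)*(r - 2)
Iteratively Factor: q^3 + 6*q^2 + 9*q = (q + 3)*(q^2 + 3*q) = q*(q + 3)*(q + 3)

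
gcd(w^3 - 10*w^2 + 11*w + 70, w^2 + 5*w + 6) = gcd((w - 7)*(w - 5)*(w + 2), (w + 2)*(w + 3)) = w + 2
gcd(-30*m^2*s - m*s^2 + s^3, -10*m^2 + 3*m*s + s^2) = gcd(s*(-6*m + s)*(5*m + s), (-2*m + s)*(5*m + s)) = 5*m + s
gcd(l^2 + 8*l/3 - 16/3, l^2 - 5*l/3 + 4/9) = l - 4/3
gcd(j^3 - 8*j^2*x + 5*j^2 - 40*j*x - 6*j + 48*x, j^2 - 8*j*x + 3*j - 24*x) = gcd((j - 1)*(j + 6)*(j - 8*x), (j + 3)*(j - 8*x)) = -j + 8*x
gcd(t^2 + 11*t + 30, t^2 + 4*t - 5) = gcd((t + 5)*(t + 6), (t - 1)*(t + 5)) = t + 5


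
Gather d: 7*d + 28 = 7*d + 28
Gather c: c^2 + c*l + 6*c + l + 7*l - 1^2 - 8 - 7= c^2 + c*(l + 6) + 8*l - 16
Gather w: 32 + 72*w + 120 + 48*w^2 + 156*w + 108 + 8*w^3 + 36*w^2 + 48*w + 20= 8*w^3 + 84*w^2 + 276*w + 280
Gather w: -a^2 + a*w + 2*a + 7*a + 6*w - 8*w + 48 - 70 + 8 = -a^2 + 9*a + w*(a - 2) - 14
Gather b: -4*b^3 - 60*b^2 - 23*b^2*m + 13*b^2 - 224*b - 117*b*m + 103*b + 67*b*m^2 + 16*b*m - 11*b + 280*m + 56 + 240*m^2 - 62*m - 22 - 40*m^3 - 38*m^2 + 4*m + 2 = -4*b^3 + b^2*(-23*m - 47) + b*(67*m^2 - 101*m - 132) - 40*m^3 + 202*m^2 + 222*m + 36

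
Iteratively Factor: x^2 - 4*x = (x - 4)*(x)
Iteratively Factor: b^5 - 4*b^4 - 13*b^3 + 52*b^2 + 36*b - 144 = (b + 2)*(b^4 - 6*b^3 - b^2 + 54*b - 72) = (b - 4)*(b + 2)*(b^3 - 2*b^2 - 9*b + 18) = (b - 4)*(b + 2)*(b + 3)*(b^2 - 5*b + 6) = (b - 4)*(b - 3)*(b + 2)*(b + 3)*(b - 2)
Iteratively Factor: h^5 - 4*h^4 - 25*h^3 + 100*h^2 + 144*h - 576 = (h + 3)*(h^4 - 7*h^3 - 4*h^2 + 112*h - 192) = (h - 4)*(h + 3)*(h^3 - 3*h^2 - 16*h + 48) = (h - 4)^2*(h + 3)*(h^2 + h - 12) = (h - 4)^2*(h + 3)*(h + 4)*(h - 3)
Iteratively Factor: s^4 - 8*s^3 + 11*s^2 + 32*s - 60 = (s - 2)*(s^3 - 6*s^2 - s + 30) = (s - 2)*(s + 2)*(s^2 - 8*s + 15) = (s - 5)*(s - 2)*(s + 2)*(s - 3)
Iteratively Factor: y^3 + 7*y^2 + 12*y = (y + 4)*(y^2 + 3*y) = y*(y + 4)*(y + 3)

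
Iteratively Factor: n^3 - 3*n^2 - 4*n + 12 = (n + 2)*(n^2 - 5*n + 6) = (n - 3)*(n + 2)*(n - 2)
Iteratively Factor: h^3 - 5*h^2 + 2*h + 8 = (h + 1)*(h^2 - 6*h + 8) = (h - 2)*(h + 1)*(h - 4)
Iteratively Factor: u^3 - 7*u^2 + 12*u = (u - 4)*(u^2 - 3*u) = (u - 4)*(u - 3)*(u)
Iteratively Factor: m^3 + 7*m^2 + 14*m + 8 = (m + 1)*(m^2 + 6*m + 8) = (m + 1)*(m + 2)*(m + 4)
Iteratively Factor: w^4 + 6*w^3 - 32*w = (w + 4)*(w^3 + 2*w^2 - 8*w) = (w - 2)*(w + 4)*(w^2 + 4*w) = w*(w - 2)*(w + 4)*(w + 4)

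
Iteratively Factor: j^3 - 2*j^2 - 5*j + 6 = (j + 2)*(j^2 - 4*j + 3) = (j - 3)*(j + 2)*(j - 1)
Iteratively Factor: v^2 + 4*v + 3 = (v + 3)*(v + 1)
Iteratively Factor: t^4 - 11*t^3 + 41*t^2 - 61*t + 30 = (t - 3)*(t^3 - 8*t^2 + 17*t - 10) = (t - 3)*(t - 1)*(t^2 - 7*t + 10) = (t - 3)*(t - 2)*(t - 1)*(t - 5)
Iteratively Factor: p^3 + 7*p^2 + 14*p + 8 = (p + 1)*(p^2 + 6*p + 8) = (p + 1)*(p + 4)*(p + 2)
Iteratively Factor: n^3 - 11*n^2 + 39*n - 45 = (n - 5)*(n^2 - 6*n + 9) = (n - 5)*(n - 3)*(n - 3)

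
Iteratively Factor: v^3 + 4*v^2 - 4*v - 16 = (v + 2)*(v^2 + 2*v - 8) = (v + 2)*(v + 4)*(v - 2)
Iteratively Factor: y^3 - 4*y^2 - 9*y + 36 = (y + 3)*(y^2 - 7*y + 12) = (y - 3)*(y + 3)*(y - 4)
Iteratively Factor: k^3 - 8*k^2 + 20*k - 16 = (k - 2)*(k^2 - 6*k + 8) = (k - 4)*(k - 2)*(k - 2)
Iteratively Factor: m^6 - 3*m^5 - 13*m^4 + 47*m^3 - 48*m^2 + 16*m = (m + 4)*(m^5 - 7*m^4 + 15*m^3 - 13*m^2 + 4*m) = (m - 1)*(m + 4)*(m^4 - 6*m^3 + 9*m^2 - 4*m) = (m - 1)^2*(m + 4)*(m^3 - 5*m^2 + 4*m) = m*(m - 1)^2*(m + 4)*(m^2 - 5*m + 4) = m*(m - 1)^3*(m + 4)*(m - 4)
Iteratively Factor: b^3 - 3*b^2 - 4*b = (b + 1)*(b^2 - 4*b) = b*(b + 1)*(b - 4)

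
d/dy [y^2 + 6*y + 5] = 2*y + 6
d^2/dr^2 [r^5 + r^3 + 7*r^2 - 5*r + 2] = 20*r^3 + 6*r + 14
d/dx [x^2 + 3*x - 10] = 2*x + 3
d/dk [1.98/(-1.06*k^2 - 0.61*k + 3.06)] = (4.1976*k + 1.2078)/(1.06*k^2 + 0.61*k - 3.06)^2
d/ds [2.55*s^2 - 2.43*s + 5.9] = 5.1*s - 2.43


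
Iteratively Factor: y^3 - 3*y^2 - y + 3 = (y - 1)*(y^2 - 2*y - 3) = (y - 3)*(y - 1)*(y + 1)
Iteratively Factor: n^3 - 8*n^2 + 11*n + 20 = (n + 1)*(n^2 - 9*n + 20) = (n - 5)*(n + 1)*(n - 4)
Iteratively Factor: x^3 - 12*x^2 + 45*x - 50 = (x - 2)*(x^2 - 10*x + 25) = (x - 5)*(x - 2)*(x - 5)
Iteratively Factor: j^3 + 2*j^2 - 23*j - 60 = (j + 4)*(j^2 - 2*j - 15) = (j - 5)*(j + 4)*(j + 3)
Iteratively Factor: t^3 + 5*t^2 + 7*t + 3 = (t + 1)*(t^2 + 4*t + 3) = (t + 1)^2*(t + 3)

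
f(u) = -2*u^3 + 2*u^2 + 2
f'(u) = -6*u^2 + 4*u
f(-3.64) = 124.96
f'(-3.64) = -94.06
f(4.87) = -181.57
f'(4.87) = -122.82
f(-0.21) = 2.11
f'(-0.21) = -1.10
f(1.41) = 0.37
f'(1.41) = -6.29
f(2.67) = -21.81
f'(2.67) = -32.09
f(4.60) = -150.35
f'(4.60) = -108.56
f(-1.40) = 11.41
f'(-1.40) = -17.36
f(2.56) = -18.45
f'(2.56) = -29.08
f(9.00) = -1294.00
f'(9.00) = -450.00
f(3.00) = -34.00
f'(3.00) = -42.00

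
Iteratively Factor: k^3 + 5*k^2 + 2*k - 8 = (k + 2)*(k^2 + 3*k - 4) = (k - 1)*(k + 2)*(k + 4)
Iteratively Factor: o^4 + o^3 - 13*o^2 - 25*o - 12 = (o - 4)*(o^3 + 5*o^2 + 7*o + 3) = (o - 4)*(o + 1)*(o^2 + 4*o + 3) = (o - 4)*(o + 1)*(o + 3)*(o + 1)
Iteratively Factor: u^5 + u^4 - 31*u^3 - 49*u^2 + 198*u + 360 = (u + 4)*(u^4 - 3*u^3 - 19*u^2 + 27*u + 90) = (u - 3)*(u + 4)*(u^3 - 19*u - 30) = (u - 3)*(u + 3)*(u + 4)*(u^2 - 3*u - 10) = (u - 5)*(u - 3)*(u + 3)*(u + 4)*(u + 2)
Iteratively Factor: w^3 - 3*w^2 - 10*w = (w - 5)*(w^2 + 2*w) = (w - 5)*(w + 2)*(w)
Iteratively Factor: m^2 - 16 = (m + 4)*(m - 4)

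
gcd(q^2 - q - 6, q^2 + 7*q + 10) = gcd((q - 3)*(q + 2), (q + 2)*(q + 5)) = q + 2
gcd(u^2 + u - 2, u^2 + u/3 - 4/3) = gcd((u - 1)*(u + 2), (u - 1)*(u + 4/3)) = u - 1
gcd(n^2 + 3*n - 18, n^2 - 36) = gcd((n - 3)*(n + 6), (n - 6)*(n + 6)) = n + 6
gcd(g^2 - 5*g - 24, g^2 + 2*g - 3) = g + 3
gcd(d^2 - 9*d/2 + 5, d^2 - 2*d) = d - 2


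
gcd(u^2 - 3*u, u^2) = u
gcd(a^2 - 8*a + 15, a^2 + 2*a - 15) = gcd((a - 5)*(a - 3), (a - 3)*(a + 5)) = a - 3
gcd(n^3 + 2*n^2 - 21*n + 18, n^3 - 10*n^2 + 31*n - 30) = n - 3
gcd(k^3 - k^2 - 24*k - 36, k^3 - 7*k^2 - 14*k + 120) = k - 6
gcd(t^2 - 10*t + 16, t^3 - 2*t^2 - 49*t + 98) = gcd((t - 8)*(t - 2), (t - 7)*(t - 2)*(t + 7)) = t - 2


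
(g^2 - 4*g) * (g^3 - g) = g^5 - 4*g^4 - g^3 + 4*g^2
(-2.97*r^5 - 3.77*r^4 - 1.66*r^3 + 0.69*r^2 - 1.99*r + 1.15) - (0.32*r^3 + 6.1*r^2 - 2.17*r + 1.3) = -2.97*r^5 - 3.77*r^4 - 1.98*r^3 - 5.41*r^2 + 0.18*r - 0.15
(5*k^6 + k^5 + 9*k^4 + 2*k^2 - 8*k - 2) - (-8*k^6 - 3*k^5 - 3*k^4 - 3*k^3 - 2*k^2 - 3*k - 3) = 13*k^6 + 4*k^5 + 12*k^4 + 3*k^3 + 4*k^2 - 5*k + 1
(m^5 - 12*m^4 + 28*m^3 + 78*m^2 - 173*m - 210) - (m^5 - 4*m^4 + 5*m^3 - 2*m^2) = -8*m^4 + 23*m^3 + 80*m^2 - 173*m - 210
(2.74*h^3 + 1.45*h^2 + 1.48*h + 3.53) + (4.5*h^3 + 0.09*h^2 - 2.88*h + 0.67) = 7.24*h^3 + 1.54*h^2 - 1.4*h + 4.2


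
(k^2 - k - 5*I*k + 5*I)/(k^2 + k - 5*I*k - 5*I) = (k - 1)/(k + 1)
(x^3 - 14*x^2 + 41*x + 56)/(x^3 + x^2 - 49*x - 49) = (x - 8)/(x + 7)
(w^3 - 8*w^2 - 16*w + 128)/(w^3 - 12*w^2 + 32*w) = (w + 4)/w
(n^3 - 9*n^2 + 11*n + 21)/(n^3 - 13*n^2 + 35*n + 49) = (n - 3)/(n - 7)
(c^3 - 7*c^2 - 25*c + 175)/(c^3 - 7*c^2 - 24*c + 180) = (c^2 - 12*c + 35)/(c^2 - 12*c + 36)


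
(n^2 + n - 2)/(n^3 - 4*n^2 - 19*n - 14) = (n - 1)/(n^2 - 6*n - 7)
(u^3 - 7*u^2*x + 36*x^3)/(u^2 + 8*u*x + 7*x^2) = (u^3 - 7*u^2*x + 36*x^3)/(u^2 + 8*u*x + 7*x^2)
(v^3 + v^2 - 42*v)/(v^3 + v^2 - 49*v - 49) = v*(v - 6)/(v^2 - 6*v - 7)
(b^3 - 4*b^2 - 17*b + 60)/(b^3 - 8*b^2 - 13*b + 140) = (b - 3)/(b - 7)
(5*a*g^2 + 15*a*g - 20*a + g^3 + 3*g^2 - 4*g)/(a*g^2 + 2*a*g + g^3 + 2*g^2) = (5*a*g^2 + 15*a*g - 20*a + g^3 + 3*g^2 - 4*g)/(g*(a*g + 2*a + g^2 + 2*g))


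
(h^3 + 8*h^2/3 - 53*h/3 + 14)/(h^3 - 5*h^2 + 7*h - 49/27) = 9*(h^2 + 5*h - 6)/(9*h^2 - 24*h + 7)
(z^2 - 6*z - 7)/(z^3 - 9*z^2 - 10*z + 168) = (z + 1)/(z^2 - 2*z - 24)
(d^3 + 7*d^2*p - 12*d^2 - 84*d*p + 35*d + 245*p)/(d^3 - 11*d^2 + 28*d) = (d^2 + 7*d*p - 5*d - 35*p)/(d*(d - 4))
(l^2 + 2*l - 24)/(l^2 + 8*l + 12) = (l - 4)/(l + 2)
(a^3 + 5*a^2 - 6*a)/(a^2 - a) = a + 6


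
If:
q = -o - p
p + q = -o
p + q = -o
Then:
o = -p - q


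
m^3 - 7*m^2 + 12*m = m*(m - 4)*(m - 3)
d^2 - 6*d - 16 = (d - 8)*(d + 2)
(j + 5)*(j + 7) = j^2 + 12*j + 35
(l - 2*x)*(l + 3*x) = l^2 + l*x - 6*x^2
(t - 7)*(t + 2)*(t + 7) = t^3 + 2*t^2 - 49*t - 98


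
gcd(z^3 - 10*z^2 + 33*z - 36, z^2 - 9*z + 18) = z - 3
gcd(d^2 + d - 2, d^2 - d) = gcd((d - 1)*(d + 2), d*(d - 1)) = d - 1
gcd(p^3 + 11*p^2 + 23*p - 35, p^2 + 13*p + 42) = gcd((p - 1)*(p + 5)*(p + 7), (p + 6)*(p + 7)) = p + 7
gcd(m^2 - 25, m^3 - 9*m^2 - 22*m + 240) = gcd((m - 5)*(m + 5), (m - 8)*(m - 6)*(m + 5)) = m + 5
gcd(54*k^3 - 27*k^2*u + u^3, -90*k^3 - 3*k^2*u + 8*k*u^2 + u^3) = -18*k^2 + 3*k*u + u^2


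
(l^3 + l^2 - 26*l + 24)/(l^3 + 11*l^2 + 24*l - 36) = (l - 4)/(l + 6)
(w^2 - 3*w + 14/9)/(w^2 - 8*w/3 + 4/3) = (w - 7/3)/(w - 2)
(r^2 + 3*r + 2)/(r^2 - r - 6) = (r + 1)/(r - 3)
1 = 1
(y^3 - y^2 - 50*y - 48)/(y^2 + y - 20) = (y^3 - y^2 - 50*y - 48)/(y^2 + y - 20)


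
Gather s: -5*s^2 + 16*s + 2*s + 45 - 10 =-5*s^2 + 18*s + 35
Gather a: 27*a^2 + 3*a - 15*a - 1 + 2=27*a^2 - 12*a + 1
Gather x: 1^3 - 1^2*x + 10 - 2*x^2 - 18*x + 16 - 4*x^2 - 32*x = -6*x^2 - 51*x + 27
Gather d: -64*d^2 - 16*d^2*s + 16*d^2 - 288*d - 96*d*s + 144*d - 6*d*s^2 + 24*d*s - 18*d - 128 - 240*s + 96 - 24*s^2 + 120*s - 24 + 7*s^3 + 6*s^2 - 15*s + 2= d^2*(-16*s - 48) + d*(-6*s^2 - 72*s - 162) + 7*s^3 - 18*s^2 - 135*s - 54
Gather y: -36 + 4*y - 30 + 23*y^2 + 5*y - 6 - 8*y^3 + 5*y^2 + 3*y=-8*y^3 + 28*y^2 + 12*y - 72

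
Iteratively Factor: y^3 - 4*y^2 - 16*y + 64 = (y + 4)*(y^2 - 8*y + 16) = (y - 4)*(y + 4)*(y - 4)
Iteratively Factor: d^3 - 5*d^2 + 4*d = (d)*(d^2 - 5*d + 4) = d*(d - 4)*(d - 1)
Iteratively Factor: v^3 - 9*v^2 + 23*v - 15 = (v - 5)*(v^2 - 4*v + 3) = (v - 5)*(v - 1)*(v - 3)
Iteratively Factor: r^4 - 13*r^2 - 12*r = (r)*(r^3 - 13*r - 12) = r*(r + 3)*(r^2 - 3*r - 4) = r*(r + 1)*(r + 3)*(r - 4)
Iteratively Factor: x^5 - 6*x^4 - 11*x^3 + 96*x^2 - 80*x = (x - 5)*(x^4 - x^3 - 16*x^2 + 16*x) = (x - 5)*(x + 4)*(x^3 - 5*x^2 + 4*x) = x*(x - 5)*(x + 4)*(x^2 - 5*x + 4) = x*(x - 5)*(x - 1)*(x + 4)*(x - 4)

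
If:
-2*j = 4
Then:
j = -2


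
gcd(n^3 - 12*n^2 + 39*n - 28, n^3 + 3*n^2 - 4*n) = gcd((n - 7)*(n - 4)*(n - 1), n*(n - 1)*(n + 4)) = n - 1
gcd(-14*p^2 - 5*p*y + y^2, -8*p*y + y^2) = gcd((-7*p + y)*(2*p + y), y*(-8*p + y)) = 1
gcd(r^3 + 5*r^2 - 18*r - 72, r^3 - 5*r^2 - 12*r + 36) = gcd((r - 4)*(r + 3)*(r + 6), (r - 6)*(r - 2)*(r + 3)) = r + 3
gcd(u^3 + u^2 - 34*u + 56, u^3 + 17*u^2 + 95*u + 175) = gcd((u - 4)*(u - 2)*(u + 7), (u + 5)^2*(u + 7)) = u + 7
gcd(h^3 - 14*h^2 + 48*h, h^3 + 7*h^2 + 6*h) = h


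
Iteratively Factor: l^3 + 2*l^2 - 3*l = (l + 3)*(l^2 - l) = l*(l + 3)*(l - 1)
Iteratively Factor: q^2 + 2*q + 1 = (q + 1)*(q + 1)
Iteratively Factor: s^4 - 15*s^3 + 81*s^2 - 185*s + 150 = (s - 5)*(s^3 - 10*s^2 + 31*s - 30) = (s - 5)*(s - 3)*(s^2 - 7*s + 10) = (s - 5)^2*(s - 3)*(s - 2)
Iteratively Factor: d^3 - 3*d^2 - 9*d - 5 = (d + 1)*(d^2 - 4*d - 5) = (d + 1)^2*(d - 5)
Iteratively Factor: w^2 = (w)*(w)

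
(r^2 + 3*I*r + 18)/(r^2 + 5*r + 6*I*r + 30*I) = (r - 3*I)/(r + 5)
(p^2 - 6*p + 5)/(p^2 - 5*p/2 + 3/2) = 2*(p - 5)/(2*p - 3)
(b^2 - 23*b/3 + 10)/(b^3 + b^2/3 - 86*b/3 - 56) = (3*b - 5)/(3*b^2 + 19*b + 28)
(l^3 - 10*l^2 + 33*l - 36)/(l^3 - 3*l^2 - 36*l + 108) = (l^2 - 7*l + 12)/(l^2 - 36)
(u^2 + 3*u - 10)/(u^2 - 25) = (u - 2)/(u - 5)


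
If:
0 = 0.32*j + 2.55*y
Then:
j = -7.96875*y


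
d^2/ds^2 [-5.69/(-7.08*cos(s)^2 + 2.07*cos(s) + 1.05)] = (1140.876864*(1 - cos(s)^2)^2 - 250.171092*cos(s)^3 + 764.017353*cos(s)^2 + 487.974969*cos(s) - 1274.237946)/(-7.08*cos(s)^2 + 2.07*cos(s) + 1.05)^3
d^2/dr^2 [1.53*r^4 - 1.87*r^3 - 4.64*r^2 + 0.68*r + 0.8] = 18.36*r^2 - 11.22*r - 9.28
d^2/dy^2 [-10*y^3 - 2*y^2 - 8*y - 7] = -60*y - 4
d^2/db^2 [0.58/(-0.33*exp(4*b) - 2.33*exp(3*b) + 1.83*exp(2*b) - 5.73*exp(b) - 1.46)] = (-0.58*(1.32*exp(3*b) + 6.99*exp(2*b) - 3.66*exp(b) + 5.73)*(2.64*exp(3*b) + 13.98*exp(2*b) - 7.32*exp(b) + 11.46)*exp(b) + (3.0624*exp(3*b) + 12.1626*exp(2*b) - 4.2456*exp(b) + 3.3234)*(0.33*exp(4*b) + 2.33*exp(3*b) - 1.83*exp(2*b) + 5.73*exp(b) + 1.46))*exp(b)/(0.33*exp(4*b) + 2.33*exp(3*b) - 1.83*exp(2*b) + 5.73*exp(b) + 1.46)^3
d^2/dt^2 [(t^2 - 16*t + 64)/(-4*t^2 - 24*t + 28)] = (22*t^3 - 213*t^2 - 816*t - 2129)/(2*(t^6 + 18*t^5 + 87*t^4 - 36*t^3 - 609*t^2 + 882*t - 343))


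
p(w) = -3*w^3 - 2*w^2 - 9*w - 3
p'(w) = -9*w^2 - 4*w - 9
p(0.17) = -4.60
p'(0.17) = -9.94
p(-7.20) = 1077.86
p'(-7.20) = -446.76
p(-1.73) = 22.12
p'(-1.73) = -29.02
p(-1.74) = 22.41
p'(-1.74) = -29.29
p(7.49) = -1443.18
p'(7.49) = -543.86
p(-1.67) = 20.42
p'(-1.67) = -27.42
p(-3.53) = 135.81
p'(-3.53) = -107.03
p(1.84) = -45.02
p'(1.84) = -46.83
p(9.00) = -2433.00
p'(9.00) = -774.00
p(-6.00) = 627.00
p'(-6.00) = -309.00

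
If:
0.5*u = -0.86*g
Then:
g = -0.581395348837209*u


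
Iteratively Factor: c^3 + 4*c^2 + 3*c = (c + 1)*(c^2 + 3*c) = (c + 1)*(c + 3)*(c)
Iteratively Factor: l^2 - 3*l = (l - 3)*(l)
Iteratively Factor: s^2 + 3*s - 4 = (s - 1)*(s + 4)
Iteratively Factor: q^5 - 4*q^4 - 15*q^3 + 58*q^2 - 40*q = (q + 4)*(q^4 - 8*q^3 + 17*q^2 - 10*q) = (q - 2)*(q + 4)*(q^3 - 6*q^2 + 5*q) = (q - 5)*(q - 2)*(q + 4)*(q^2 - q) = (q - 5)*(q - 2)*(q - 1)*(q + 4)*(q)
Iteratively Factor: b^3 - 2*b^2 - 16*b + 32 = (b - 4)*(b^2 + 2*b - 8) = (b - 4)*(b - 2)*(b + 4)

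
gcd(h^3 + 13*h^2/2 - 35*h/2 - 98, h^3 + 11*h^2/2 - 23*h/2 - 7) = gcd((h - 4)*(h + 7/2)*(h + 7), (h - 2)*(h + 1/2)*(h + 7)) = h + 7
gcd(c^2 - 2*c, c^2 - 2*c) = c^2 - 2*c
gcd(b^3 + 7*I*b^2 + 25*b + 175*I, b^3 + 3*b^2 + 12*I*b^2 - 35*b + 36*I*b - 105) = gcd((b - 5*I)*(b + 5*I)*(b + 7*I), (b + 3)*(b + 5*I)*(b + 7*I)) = b^2 + 12*I*b - 35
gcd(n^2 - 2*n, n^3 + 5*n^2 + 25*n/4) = n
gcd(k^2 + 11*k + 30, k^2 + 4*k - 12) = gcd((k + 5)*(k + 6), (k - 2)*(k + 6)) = k + 6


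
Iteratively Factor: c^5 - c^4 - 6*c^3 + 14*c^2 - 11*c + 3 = (c + 3)*(c^4 - 4*c^3 + 6*c^2 - 4*c + 1) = (c - 1)*(c + 3)*(c^3 - 3*c^2 + 3*c - 1) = (c - 1)^2*(c + 3)*(c^2 - 2*c + 1) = (c - 1)^3*(c + 3)*(c - 1)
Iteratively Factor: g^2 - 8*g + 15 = (g - 3)*(g - 5)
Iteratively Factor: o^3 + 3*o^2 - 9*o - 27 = (o + 3)*(o^2 - 9) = (o + 3)^2*(o - 3)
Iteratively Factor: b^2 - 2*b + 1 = (b - 1)*(b - 1)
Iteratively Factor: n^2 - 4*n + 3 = (n - 1)*(n - 3)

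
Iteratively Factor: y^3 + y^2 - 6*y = (y + 3)*(y^2 - 2*y) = (y - 2)*(y + 3)*(y)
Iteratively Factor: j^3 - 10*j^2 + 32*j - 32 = (j - 2)*(j^2 - 8*j + 16) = (j - 4)*(j - 2)*(j - 4)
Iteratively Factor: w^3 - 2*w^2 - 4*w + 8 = (w - 2)*(w^2 - 4) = (w - 2)*(w + 2)*(w - 2)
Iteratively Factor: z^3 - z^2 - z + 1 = (z - 1)*(z^2 - 1) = (z - 1)*(z + 1)*(z - 1)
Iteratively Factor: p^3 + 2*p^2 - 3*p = (p + 3)*(p^2 - p) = (p - 1)*(p + 3)*(p)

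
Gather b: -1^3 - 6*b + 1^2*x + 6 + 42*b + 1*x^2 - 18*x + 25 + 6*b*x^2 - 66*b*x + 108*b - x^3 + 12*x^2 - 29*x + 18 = b*(6*x^2 - 66*x + 144) - x^3 + 13*x^2 - 46*x + 48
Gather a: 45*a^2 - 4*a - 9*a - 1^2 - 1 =45*a^2 - 13*a - 2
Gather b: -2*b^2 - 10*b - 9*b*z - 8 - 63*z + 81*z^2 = -2*b^2 + b*(-9*z - 10) + 81*z^2 - 63*z - 8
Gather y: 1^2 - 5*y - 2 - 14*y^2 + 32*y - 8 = -14*y^2 + 27*y - 9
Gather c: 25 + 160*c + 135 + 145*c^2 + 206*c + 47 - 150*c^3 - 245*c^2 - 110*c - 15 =-150*c^3 - 100*c^2 + 256*c + 192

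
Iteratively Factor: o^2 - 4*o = (o - 4)*(o)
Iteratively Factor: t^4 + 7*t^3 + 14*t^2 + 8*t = (t + 4)*(t^3 + 3*t^2 + 2*t) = (t + 1)*(t + 4)*(t^2 + 2*t) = (t + 1)*(t + 2)*(t + 4)*(t)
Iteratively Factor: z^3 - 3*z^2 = (z)*(z^2 - 3*z) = z*(z - 3)*(z)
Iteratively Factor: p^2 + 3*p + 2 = (p + 1)*(p + 2)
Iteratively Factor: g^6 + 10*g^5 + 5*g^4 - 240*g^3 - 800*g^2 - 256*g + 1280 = (g + 4)*(g^5 + 6*g^4 - 19*g^3 - 164*g^2 - 144*g + 320) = (g + 4)^2*(g^4 + 2*g^3 - 27*g^2 - 56*g + 80) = (g + 4)^3*(g^3 - 2*g^2 - 19*g + 20) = (g - 1)*(g + 4)^3*(g^2 - g - 20) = (g - 1)*(g + 4)^4*(g - 5)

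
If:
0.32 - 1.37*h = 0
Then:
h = 0.23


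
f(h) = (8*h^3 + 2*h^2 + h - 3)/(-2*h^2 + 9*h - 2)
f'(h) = (4*h - 9)*(8*h^3 + 2*h^2 + h - 3)/(-2*h^2 + 9*h - 2)^2 + (24*h^2 + 4*h + 1)/(-2*h^2 + 9*h - 2) = (-16*h^4 + 144*h^3 - 28*h^2 - 20*h + 25)/(4*h^4 - 36*h^3 + 89*h^2 - 36*h + 4)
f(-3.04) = 4.44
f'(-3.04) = -2.44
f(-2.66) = 3.54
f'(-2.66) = -2.26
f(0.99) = 1.56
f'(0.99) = 4.17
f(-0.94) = 0.72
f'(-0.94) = -0.76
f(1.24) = 2.72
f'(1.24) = 5.24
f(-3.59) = 5.84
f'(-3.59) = -2.65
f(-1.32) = 1.11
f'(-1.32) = -1.25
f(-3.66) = 6.03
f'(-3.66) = -2.68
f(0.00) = 1.50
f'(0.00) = 6.25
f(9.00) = -72.29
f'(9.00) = -0.35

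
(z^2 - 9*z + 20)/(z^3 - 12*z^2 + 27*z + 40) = (z - 4)/(z^2 - 7*z - 8)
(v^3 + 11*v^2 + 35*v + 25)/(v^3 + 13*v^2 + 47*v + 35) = (v + 5)/(v + 7)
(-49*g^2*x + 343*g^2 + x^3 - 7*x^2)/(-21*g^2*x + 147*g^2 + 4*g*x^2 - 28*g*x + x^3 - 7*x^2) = (-7*g + x)/(-3*g + x)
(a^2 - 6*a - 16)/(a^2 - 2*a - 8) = (a - 8)/(a - 4)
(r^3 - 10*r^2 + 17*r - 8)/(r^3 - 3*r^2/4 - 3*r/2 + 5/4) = 4*(r - 8)/(4*r + 5)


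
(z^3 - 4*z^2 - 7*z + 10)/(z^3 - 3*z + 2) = (z - 5)/(z - 1)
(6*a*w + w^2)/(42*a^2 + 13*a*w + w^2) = w/(7*a + w)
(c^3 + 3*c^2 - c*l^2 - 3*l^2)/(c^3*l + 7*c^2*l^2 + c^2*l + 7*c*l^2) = (c^3 + 3*c^2 - c*l^2 - 3*l^2)/(c*l*(c^2 + 7*c*l + c + 7*l))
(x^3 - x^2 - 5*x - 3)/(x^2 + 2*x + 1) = x - 3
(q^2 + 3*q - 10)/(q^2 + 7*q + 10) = (q - 2)/(q + 2)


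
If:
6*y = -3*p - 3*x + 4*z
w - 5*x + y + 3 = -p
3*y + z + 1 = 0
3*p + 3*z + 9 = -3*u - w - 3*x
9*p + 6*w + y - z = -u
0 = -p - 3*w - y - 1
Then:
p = 1022/1047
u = -5092/1047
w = -347/698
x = 209/349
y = -1015/2094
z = 317/698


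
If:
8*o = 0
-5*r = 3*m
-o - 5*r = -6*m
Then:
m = 0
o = 0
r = 0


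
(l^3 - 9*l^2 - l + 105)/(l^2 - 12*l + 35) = l + 3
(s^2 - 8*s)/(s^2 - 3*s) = (s - 8)/(s - 3)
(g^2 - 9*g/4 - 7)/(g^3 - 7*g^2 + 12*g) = (g + 7/4)/(g*(g - 3))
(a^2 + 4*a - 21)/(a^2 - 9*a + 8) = (a^2 + 4*a - 21)/(a^2 - 9*a + 8)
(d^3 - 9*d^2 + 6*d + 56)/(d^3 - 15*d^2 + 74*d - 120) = (d^2 - 5*d - 14)/(d^2 - 11*d + 30)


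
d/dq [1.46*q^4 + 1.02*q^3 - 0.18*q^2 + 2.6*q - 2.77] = 5.84*q^3 + 3.06*q^2 - 0.36*q + 2.6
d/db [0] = 0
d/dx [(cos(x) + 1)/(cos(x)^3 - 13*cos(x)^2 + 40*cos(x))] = 2*(cos(x)^3 - 5*cos(x)^2 - 13*cos(x) + 20)*sin(x)/((cos(x) - 8)^2*(cos(x) - 5)^2*cos(x)^2)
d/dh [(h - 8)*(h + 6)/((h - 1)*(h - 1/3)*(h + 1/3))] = 9*(-9*h^4 + 36*h^3 + 1277*h^2 - 862*h - 50)/(81*h^6 - 162*h^5 + 63*h^4 + 36*h^3 - 17*h^2 - 2*h + 1)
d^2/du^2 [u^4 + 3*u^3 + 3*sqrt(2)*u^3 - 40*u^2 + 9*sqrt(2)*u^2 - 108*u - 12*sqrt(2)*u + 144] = 12*u^2 + 18*u + 18*sqrt(2)*u - 80 + 18*sqrt(2)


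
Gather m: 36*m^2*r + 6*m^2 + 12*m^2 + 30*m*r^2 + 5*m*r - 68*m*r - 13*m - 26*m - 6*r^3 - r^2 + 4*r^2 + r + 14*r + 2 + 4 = m^2*(36*r + 18) + m*(30*r^2 - 63*r - 39) - 6*r^3 + 3*r^2 + 15*r + 6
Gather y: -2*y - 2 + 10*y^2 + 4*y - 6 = 10*y^2 + 2*y - 8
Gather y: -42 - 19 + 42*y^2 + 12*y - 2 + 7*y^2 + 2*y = 49*y^2 + 14*y - 63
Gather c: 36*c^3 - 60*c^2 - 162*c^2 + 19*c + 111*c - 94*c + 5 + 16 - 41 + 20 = 36*c^3 - 222*c^2 + 36*c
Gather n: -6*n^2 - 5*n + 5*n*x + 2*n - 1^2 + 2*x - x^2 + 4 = -6*n^2 + n*(5*x - 3) - x^2 + 2*x + 3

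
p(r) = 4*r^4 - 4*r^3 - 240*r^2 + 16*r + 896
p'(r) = 16*r^3 - 12*r^2 - 480*r + 16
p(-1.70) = 228.26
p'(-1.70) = 718.71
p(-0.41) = 849.48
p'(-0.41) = 209.68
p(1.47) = 406.88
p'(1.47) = -664.71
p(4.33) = -2453.10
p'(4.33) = -988.46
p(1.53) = 366.26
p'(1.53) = -689.19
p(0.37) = 868.94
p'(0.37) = -162.43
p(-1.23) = 529.82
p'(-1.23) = 558.47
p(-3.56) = -1379.67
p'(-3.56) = 850.83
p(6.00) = -3328.00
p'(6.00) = 160.00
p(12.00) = 42560.00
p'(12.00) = 20176.00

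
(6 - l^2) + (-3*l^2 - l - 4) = -4*l^2 - l + 2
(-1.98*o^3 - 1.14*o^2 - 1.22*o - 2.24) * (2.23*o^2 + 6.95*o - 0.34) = -4.4154*o^5 - 16.3032*o^4 - 9.9704*o^3 - 13.0866*o^2 - 15.1532*o + 0.7616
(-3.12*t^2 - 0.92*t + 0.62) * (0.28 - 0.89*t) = 2.7768*t^3 - 0.0548000000000001*t^2 - 0.8094*t + 0.1736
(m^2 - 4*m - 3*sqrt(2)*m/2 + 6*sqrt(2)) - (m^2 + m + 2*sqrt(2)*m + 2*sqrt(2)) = -5*m - 7*sqrt(2)*m/2 + 4*sqrt(2)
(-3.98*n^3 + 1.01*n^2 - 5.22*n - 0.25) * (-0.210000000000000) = 0.8358*n^3 - 0.2121*n^2 + 1.0962*n + 0.0525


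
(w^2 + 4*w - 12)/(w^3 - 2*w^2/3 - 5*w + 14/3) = 3*(w + 6)/(3*w^2 + 4*w - 7)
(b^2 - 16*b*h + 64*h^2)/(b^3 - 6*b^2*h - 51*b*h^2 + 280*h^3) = (b - 8*h)/(b^2 + 2*b*h - 35*h^2)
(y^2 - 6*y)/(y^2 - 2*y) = (y - 6)/(y - 2)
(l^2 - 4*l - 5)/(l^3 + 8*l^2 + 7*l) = (l - 5)/(l*(l + 7))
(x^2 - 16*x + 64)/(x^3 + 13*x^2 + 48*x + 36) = (x^2 - 16*x + 64)/(x^3 + 13*x^2 + 48*x + 36)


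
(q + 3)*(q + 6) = q^2 + 9*q + 18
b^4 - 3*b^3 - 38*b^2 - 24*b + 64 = (b - 8)*(b - 1)*(b + 2)*(b + 4)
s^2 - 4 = (s - 2)*(s + 2)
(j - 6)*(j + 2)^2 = j^3 - 2*j^2 - 20*j - 24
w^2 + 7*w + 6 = (w + 1)*(w + 6)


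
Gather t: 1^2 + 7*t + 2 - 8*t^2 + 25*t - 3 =-8*t^2 + 32*t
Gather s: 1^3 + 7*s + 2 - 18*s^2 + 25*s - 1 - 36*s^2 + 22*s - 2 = -54*s^2 + 54*s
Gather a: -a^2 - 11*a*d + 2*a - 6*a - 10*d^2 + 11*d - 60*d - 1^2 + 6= -a^2 + a*(-11*d - 4) - 10*d^2 - 49*d + 5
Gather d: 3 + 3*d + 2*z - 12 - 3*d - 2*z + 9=0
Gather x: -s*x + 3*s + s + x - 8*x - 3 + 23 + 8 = 4*s + x*(-s - 7) + 28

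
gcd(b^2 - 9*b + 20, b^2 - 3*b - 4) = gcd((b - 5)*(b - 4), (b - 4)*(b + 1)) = b - 4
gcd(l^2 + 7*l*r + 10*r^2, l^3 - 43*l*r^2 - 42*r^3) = 1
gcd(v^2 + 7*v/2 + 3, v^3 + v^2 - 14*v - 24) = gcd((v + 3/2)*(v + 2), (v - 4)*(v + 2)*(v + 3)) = v + 2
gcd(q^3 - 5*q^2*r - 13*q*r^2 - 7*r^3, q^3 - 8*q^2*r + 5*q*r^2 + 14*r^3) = q^2 - 6*q*r - 7*r^2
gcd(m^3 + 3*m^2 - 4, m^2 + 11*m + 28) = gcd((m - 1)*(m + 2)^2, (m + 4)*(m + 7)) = 1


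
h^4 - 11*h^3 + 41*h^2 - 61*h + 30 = (h - 5)*(h - 3)*(h - 2)*(h - 1)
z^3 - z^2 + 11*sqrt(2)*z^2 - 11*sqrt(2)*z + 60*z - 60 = (z - 1)*(z + 5*sqrt(2))*(z + 6*sqrt(2))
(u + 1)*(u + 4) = u^2 + 5*u + 4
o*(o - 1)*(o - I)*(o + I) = o^4 - o^3 + o^2 - o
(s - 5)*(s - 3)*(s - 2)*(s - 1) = s^4 - 11*s^3 + 41*s^2 - 61*s + 30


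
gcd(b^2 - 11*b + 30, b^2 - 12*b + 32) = 1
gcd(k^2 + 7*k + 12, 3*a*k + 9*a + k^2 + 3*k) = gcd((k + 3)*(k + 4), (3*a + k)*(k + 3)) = k + 3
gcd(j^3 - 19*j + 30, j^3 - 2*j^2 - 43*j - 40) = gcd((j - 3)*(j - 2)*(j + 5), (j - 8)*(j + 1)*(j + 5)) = j + 5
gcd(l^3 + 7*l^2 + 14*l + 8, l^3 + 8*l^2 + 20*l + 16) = l^2 + 6*l + 8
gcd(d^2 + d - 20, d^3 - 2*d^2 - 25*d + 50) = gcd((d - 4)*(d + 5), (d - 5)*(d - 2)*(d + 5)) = d + 5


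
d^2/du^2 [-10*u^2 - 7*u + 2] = -20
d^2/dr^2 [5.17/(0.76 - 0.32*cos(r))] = (-0.529408*sin(r)^2 + 1.257344*cos(r) - 0.529408)/(0.32*cos(r) - 0.76)^3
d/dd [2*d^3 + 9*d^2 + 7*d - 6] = 6*d^2 + 18*d + 7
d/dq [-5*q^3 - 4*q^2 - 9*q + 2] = -15*q^2 - 8*q - 9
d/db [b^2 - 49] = 2*b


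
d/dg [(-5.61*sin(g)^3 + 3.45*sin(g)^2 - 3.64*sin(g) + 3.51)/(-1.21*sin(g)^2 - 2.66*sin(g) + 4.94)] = (6.7881*sin(g)^4 + 29.8452*sin(g)^3 - 96.7216*sin(g)^2 + 42.5802*sin(g) - 8.645)*cos(g)/(1.4641*sin(g)^4 + 6.4372*sin(g)^3 - 4.8792*sin(g)^2 - 26.2808*sin(g) + 24.4036)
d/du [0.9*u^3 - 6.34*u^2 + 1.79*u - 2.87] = 2.7*u^2 - 12.68*u + 1.79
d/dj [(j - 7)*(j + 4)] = 2*j - 3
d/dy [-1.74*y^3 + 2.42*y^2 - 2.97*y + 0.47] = -5.22*y^2 + 4.84*y - 2.97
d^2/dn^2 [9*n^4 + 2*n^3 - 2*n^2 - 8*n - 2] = 108*n^2 + 12*n - 4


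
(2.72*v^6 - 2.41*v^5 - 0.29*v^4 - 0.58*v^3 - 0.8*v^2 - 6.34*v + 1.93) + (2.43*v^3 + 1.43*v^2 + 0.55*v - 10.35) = 2.72*v^6 - 2.41*v^5 - 0.29*v^4 + 1.85*v^3 + 0.63*v^2 - 5.79*v - 8.42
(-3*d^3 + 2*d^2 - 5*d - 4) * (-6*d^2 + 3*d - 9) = 18*d^5 - 21*d^4 + 63*d^3 - 9*d^2 + 33*d + 36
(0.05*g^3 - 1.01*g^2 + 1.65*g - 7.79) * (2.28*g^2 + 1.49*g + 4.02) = 0.114*g^5 - 2.2283*g^4 + 2.4581*g^3 - 19.3629*g^2 - 4.9741*g - 31.3158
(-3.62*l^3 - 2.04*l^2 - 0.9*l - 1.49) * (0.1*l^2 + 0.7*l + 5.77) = -0.362*l^5 - 2.738*l^4 - 22.4054*l^3 - 12.5498*l^2 - 6.236*l - 8.5973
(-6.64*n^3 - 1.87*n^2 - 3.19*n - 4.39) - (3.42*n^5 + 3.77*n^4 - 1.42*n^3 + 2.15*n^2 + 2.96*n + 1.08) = -3.42*n^5 - 3.77*n^4 - 5.22*n^3 - 4.02*n^2 - 6.15*n - 5.47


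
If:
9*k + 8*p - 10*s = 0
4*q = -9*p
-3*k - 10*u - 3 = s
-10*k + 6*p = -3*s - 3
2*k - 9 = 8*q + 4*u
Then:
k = 3012/4091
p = 2313/8182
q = -20817/32728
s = 3636/4091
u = -4989/8182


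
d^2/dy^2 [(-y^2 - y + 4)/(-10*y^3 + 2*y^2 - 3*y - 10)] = 4*(50*y^6 + 150*y^5 - 1275*y^4 - 40*y^3 - 474*y^2 + 666*y - 23)/(1000*y^9 - 600*y^8 + 1020*y^7 + 2632*y^6 - 894*y^5 + 1866*y^4 + 2667*y^3 - 330*y^2 + 900*y + 1000)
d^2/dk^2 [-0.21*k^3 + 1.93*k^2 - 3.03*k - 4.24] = 3.86 - 1.26*k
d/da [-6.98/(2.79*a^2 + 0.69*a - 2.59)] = (38.9484*a + 4.8162)/(2.79*a^2 + 0.69*a - 2.59)^2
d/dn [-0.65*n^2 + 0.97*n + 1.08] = 0.97 - 1.3*n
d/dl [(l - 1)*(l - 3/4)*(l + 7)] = 3*l^2 + 21*l/2 - 23/2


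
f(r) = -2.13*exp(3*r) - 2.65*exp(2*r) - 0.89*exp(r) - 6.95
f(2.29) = -2325.23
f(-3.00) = -7.00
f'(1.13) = -243.11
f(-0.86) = -7.96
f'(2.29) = -6678.86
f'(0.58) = -54.90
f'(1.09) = -217.66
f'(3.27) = -120086.30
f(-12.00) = -6.95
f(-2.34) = -7.06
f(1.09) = -89.08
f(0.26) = -17.21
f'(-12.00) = 0.00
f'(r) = -6.39*exp(3*r) - 5.3*exp(2*r) - 0.89*exp(r)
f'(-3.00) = -0.06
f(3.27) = -40662.85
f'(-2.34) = -0.14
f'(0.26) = -24.01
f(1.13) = -98.29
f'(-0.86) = -1.81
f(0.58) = -29.13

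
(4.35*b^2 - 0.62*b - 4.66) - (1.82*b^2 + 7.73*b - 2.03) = 2.53*b^2 - 8.35*b - 2.63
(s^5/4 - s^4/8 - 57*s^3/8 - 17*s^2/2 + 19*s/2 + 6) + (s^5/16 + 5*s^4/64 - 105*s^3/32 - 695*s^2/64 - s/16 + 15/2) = 5*s^5/16 - 3*s^4/64 - 333*s^3/32 - 1239*s^2/64 + 151*s/16 + 27/2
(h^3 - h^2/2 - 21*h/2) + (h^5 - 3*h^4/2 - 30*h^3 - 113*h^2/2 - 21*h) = h^5 - 3*h^4/2 - 29*h^3 - 57*h^2 - 63*h/2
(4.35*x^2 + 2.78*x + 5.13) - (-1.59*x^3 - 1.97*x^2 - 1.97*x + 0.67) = 1.59*x^3 + 6.32*x^2 + 4.75*x + 4.46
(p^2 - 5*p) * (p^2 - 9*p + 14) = p^4 - 14*p^3 + 59*p^2 - 70*p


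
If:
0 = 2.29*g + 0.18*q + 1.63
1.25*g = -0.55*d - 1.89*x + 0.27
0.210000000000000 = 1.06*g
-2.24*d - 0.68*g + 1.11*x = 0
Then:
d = -0.05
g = 0.20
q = -11.58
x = 0.03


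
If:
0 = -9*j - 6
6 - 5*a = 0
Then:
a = 6/5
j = -2/3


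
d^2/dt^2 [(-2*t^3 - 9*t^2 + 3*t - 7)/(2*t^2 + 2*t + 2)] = 12*(t^3 - 3*t - 1)/(t^6 + 3*t^5 + 6*t^4 + 7*t^3 + 6*t^2 + 3*t + 1)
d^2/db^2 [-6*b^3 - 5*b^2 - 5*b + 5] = -36*b - 10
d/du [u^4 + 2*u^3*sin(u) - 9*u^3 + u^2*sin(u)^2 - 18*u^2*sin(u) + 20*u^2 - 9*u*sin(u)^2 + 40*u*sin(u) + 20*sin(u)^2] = 2*u^3*cos(u) + 4*u^3 + 6*u^2*sin(u) + u^2*sin(2*u) - 18*u^2*cos(u) - 27*u^2 + 2*u*sin(u)^2 - 36*u*sin(u) - 9*u*sin(2*u) + 40*u*cos(u) + 40*u - 9*sin(u)^2 + 40*sin(u) + 20*sin(2*u)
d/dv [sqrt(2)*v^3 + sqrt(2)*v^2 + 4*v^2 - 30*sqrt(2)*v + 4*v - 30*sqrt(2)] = 3*sqrt(2)*v^2 + 2*sqrt(2)*v + 8*v - 30*sqrt(2) + 4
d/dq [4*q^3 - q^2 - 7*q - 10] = 12*q^2 - 2*q - 7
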